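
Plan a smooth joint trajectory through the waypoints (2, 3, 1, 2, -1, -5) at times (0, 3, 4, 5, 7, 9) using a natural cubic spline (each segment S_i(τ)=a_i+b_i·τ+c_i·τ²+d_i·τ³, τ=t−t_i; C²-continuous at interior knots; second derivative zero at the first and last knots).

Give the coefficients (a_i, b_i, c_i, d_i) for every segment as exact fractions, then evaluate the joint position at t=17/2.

Δ: Δ0=1/3, Δ1=-2, Δ2=1, Δ3=-3/2, Δ4=-2
row 1: diag=8, rhs=-14; c'=1/8, d'=-7/4
row 2: denom=4−1·1/8=31/8; d'=(18−1·-7/4)/(31/8)=158/31
row 3: denom=6−1·8/31=178/31; d'=(-15−1·158/31)/(178/31)=-7/2
row 4: denom=8−2·31/89=650/89; d'=(-3−2·-7/2)/(650/89)=178/325
back: M4=178/325
back: M3=-7/2−31/89·178/325=-2399/650
back: M2=158/31−8/31·-2399/650=1966/325
back: M1=-7/4−1/8·1966/325=-1629/650
M: M0=0, M1=-1629/650, M2=1966/325, M3=-2399/650, M4=178/325, M5=0
seg 0: a=2, c=M0/2=0, d=(M1−M0)/(6·3)=-181/1300, b=Δ0−h0·(2M0+M1)/6=6187/3900
seg 1: a=3, c=M1/2=-1629/1300, d=(M2−M1)/(6·1)=5561/3900, b=Δ1−h1·(2M1+M2)/6=-4237/1950
seg 2: a=1, c=M2/2=983/325, d=(M3−M2)/(6·1)=-487/300, b=Δ2−h2·(2M2+M3)/6=-313/780
seg 3: a=2, c=M3/2=-2399/1300, d=(M4−M3)/(6·2)=551/1560, b=Δ3−h3·(2M3+M4)/6=1517/1950
seg 4: a=-1, c=M4/2=89/325, d=(M5−M4)/(6·2)=-89/1950, b=Δ4−h4·(2M4+M5)/6=-2306/975
t_q=17/2 → seg 4, τ=3/2; S=-1+-2306/975·τ+89/325·τ²+-89/1950·τ³=-4249/1040

  seg 0: a=2 b=6187/3900 c=0 d=-181/1300
  seg 1: a=3 b=-4237/1950 c=-1629/1300 d=5561/3900
  seg 2: a=1 b=-313/780 c=983/325 d=-487/300
  seg 3: a=2 b=1517/1950 c=-2399/1300 d=551/1560
  seg 4: a=-1 b=-2306/975 c=89/325 d=-89/1950
S(17/2) = -4249/1040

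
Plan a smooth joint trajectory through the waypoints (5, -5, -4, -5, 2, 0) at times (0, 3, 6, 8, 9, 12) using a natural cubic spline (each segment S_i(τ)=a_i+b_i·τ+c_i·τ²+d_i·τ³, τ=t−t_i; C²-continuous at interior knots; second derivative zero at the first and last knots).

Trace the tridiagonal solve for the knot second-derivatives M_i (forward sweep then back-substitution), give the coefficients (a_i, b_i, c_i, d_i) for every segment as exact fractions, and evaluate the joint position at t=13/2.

Δ: Δ0=-10/3, Δ1=1/3, Δ2=-1/2, Δ3=7, Δ4=-2/3
row 1: diag=12, rhs=22; c'=1/4, d'=11/6
row 2: denom=10−3·1/4=37/4; d'=(-5−3·11/6)/(37/4)=-42/37
row 3: denom=6−2·8/37=206/37; d'=(45−2·-42/37)/(206/37)=1749/206
row 4: denom=8−1·37/206=1611/206; d'=(-46−1·1749/206)/(1611/206)=-11225/1611
back: M4=-11225/1611
back: M3=1749/206−37/206·-11225/1611=15694/1611
back: M2=-42/37−8/37·15694/1611=-5222/1611
back: M1=11/6−1/4·-5222/1611=4259/1611
M: M0=0, M1=4259/1611, M2=-5222/1611, M3=15694/1611, M4=-11225/1611, M5=0
seg 0: a=5, c=M0/2=0, d=(M1−M0)/(6·3)=4259/28998, b=Δ0−h0·(2M0+M1)/6=-14999/3222
seg 1: a=-5, c=M1/2=4259/3222, d=(M2−M1)/(6·3)=-9481/28998, b=Δ1−h1·(2M1+M2)/6=-1111/1611
seg 2: a=-4, c=M2/2=-2611/1611, d=(M3−M2)/(6·2)=581/537, b=Δ2−h2·(2M2+M3)/6=-5111/3222
seg 3: a=-5, c=M3/2=7847/1611, d=(M4−M3)/(6·1)=-997/358, b=Δ3−h3·(2M3+M4)/6=15833/3222
seg 4: a=2, c=M4/2=-11225/3222, d=(M5−M4)/(6·3)=11225/28998, b=Δ4−h4·(2M4+M5)/6=10151/1611
t_q=13/2 → seg 2, τ=1/2; S=-4+-5111/3222·τ+-2611/1611·τ²+581/537·τ³=-21751/4296

  seg 0: a=5 b=-14999/3222 c=0 d=4259/28998
  seg 1: a=-5 b=-1111/1611 c=4259/3222 d=-9481/28998
  seg 2: a=-4 b=-5111/3222 c=-2611/1611 d=581/537
  seg 3: a=-5 b=15833/3222 c=7847/1611 d=-997/358
  seg 4: a=2 b=10151/1611 c=-11225/3222 d=11225/28998
S(13/2) = -21751/4296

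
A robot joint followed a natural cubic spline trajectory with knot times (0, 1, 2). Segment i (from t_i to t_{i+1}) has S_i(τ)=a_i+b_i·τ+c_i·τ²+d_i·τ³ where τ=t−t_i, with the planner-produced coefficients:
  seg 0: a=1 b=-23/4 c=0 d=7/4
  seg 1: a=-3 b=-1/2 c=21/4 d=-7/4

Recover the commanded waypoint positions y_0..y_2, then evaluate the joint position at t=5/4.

y_0 = S_0(0) = a_0 = 1
y_1 = S_1(0) = a_1 = -3
y_2 = S_1(1) = 0
t_q=5/4 is in segment 1 (τ=1/4); S_1(τ)=-723/256

y_0=1 y_1=-3 y_2=0
S(5/4) = -723/256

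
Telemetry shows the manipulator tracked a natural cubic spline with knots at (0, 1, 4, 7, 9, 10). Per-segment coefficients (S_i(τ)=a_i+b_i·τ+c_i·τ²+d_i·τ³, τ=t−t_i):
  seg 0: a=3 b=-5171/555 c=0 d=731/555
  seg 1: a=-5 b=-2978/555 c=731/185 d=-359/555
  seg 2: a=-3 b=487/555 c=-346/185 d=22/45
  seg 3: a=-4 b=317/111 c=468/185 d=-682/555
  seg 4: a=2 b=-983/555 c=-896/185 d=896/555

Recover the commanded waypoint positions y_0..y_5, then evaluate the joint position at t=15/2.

y_0=3 y_1=-5 y_2=-3 y_3=-4 y_4=2 y_5=-3
S(15/2) = -1549/740

y_0 = S_0(0) = a_0 = 3
y_1 = S_1(0) = a_1 = -5
y_2 = S_2(0) = a_2 = -3
y_3 = S_3(0) = a_3 = -4
y_4 = S_4(0) = a_4 = 2
y_5 = S_4(1) = -3
t_q=15/2 is in segment 3 (τ=1/2); S_3(τ)=-1549/740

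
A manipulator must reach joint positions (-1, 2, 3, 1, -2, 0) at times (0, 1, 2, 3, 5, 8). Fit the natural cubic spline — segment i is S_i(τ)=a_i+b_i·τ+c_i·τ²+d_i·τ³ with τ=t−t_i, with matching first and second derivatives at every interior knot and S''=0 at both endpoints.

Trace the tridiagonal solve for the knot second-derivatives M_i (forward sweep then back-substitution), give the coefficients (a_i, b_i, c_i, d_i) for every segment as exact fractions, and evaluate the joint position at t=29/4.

  seg 0: a=-1 b=3989/1200 c=0 d=-389/1200
  seg 1: a=2 b=1411/600 c=-389/400 d=-91/240
  seg 2: a=3 b=-877/1200 c=-211/100 d=1009/1200
  seg 3: a=1 b=-1457/600 c=33/80 d=31/1200
  seg 4: a=-2 b=-281/600 c=227/400 d=-227/3600
S(29/4) = -4603/5120

Δ: Δ0=3, Δ1=1, Δ2=-2, Δ3=-3/2, Δ4=2/3
row 1: diag=4, rhs=-12; c'=1/4, d'=-3
row 2: denom=4−1·1/4=15/4; d'=(-18−1·-3)/(15/4)=-4
row 3: denom=6−1·4/15=86/15; d'=(3−1·-4)/(86/15)=105/86
row 4: denom=10−2·15/43=400/43; d'=(13−2·105/86)/(400/43)=227/200
back: M4=227/200
back: M3=105/86−15/43·227/200=33/40
back: M2=-4−4/15·33/40=-211/50
back: M1=-3−1/4·-211/50=-389/200
M: M0=0, M1=-389/200, M2=-211/50, M3=33/40, M4=227/200, M5=0
seg 0: a=-1, c=M0/2=0, d=(M1−M0)/(6·1)=-389/1200, b=Δ0−h0·(2M0+M1)/6=3989/1200
seg 1: a=2, c=M1/2=-389/400, d=(M2−M1)/(6·1)=-91/240, b=Δ1−h1·(2M1+M2)/6=1411/600
seg 2: a=3, c=M2/2=-211/100, d=(M3−M2)/(6·1)=1009/1200, b=Δ2−h2·(2M2+M3)/6=-877/1200
seg 3: a=1, c=M3/2=33/80, d=(M4−M3)/(6·2)=31/1200, b=Δ3−h3·(2M3+M4)/6=-1457/600
seg 4: a=-2, c=M4/2=227/400, d=(M5−M4)/(6·3)=-227/3600, b=Δ4−h4·(2M4+M5)/6=-281/600
t_q=29/4 → seg 4, τ=9/4; S=-2+-281/600·τ+227/400·τ²+-227/3600·τ³=-4603/5120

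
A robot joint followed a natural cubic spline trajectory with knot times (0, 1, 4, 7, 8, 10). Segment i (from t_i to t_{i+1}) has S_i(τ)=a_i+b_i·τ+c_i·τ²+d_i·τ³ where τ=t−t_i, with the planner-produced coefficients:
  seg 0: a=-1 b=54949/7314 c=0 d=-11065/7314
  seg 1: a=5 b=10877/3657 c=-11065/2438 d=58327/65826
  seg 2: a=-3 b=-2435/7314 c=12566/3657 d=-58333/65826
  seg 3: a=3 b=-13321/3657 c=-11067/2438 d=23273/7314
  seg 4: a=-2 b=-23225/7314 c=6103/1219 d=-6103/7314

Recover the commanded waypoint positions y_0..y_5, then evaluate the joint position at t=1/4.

y_0 = S_0(0) = a_0 = -1
y_1 = S_1(0) = a_1 = 5
y_2 = S_2(0) = a_2 = -3
y_3 = S_3(0) = a_3 = 3
y_4 = S_4(0) = a_4 = -2
y_5 = S_4(2) = 5
t_q=1/4 is in segment 0 (τ=1/4); S_0(τ)=133341/156032

y_0=-1 y_1=5 y_2=-3 y_3=3 y_4=-2 y_5=5
S(1/4) = 133341/156032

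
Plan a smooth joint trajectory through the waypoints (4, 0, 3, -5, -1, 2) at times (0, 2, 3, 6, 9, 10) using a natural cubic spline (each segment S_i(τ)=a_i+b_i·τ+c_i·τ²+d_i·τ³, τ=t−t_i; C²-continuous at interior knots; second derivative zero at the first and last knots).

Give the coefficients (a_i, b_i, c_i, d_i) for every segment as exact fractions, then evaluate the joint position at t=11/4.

Δ: Δ0=-2, Δ1=3, Δ2=-8/3, Δ3=4/3, Δ4=3
row 1: diag=6, rhs=30; c'=1/6, d'=5
row 2: denom=8−1·1/6=47/6; d'=(-34−1·5)/(47/6)=-234/47
row 3: denom=12−3·18/47=510/47; d'=(24−3·-234/47)/(510/47)=61/17
row 4: denom=8−3·47/170=1219/170; d'=(10−3·61/17)/(1219/170)=-130/1219
back: M4=-130/1219
back: M3=61/17−47/170·-130/1219=4410/1219
back: M2=-234/47−18/47·4410/1219=-7758/1219
back: M1=5−1/6·-7758/1219=7388/1219
M: M0=0, M1=7388/1219, M2=-7758/1219, M3=4410/1219, M4=-130/1219, M5=0
seg 0: a=4, c=M0/2=0, d=(M1−M0)/(6·2)=1847/3657, b=Δ0−h0·(2M0+M1)/6=-14702/3657
seg 1: a=0, c=M1/2=3694/1219, d=(M2−M1)/(6·1)=-7573/3657, b=Δ1−h1·(2M1+M2)/6=7462/3657
seg 2: a=3, c=M2/2=-3879/1219, d=(M3−M2)/(6·3)=676/1219, b=Δ2−h2·(2M2+M3)/6=6907/3657
seg 3: a=-5, c=M3/2=2205/1219, d=(M4−M3)/(6·3)=-2270/10971, b=Δ3−h3·(2M3+M4)/6=-8159/3657
seg 4: a=-1, c=M4/2=-65/1219, d=(M5−M4)/(6·1)=65/3657, b=Δ4−h4·(2M4+M5)/6=11101/3657
t_q=11/4 → seg 1, τ=3/4; S=0+7462/3657·τ+3694/1219·τ²+-7573/3657·τ³=184219/78016

  seg 0: a=4 b=-14702/3657 c=0 d=1847/3657
  seg 1: a=0 b=7462/3657 c=3694/1219 d=-7573/3657
  seg 2: a=3 b=6907/3657 c=-3879/1219 d=676/1219
  seg 3: a=-5 b=-8159/3657 c=2205/1219 d=-2270/10971
  seg 4: a=-1 b=11101/3657 c=-65/1219 d=65/3657
S(11/4) = 184219/78016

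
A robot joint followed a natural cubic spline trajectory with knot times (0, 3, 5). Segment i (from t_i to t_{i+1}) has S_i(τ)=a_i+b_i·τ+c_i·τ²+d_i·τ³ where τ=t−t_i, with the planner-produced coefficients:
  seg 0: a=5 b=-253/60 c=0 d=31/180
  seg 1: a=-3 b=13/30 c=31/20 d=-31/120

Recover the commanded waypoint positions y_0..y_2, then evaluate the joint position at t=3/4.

y_0=5 y_1=-3 y_2=2
S(3/4) = 489/256

y_0 = S_0(0) = a_0 = 5
y_1 = S_1(0) = a_1 = -3
y_2 = S_1(2) = 2
t_q=3/4 is in segment 0 (τ=3/4); S_0(τ)=489/256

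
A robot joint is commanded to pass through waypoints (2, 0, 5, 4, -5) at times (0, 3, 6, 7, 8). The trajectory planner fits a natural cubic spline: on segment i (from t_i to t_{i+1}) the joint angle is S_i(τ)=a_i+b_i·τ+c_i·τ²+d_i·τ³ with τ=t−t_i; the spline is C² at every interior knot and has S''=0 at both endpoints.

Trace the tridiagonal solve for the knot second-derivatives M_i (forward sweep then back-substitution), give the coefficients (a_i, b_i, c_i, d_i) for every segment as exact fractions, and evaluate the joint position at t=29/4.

  seg 0: a=2 b=-155/112 c=0 d=241/3024
  seg 1: a=0 b=43/56 c=241/336 d=-421/3024
  seg 2: a=5 b=21/16 c=-15/28 d=-199/112
  seg 3: a=4 b=-285/56 c=-657/112 d=219/112
S(29/4) = 2449/1024

Δ: Δ0=-2/3, Δ1=5/3, Δ2=-1, Δ3=-9
row 1: diag=12, rhs=14; c'=1/4, d'=7/6
row 2: denom=8−3·1/4=29/4; d'=(-16−3·7/6)/(29/4)=-78/29
row 3: denom=4−1·4/29=112/29; d'=(-48−1·-78/29)/(112/29)=-657/56
back: M3=-657/56
back: M2=-78/29−4/29·-657/56=-15/14
back: M1=7/6−1/4·-15/14=241/168
M: M0=0, M1=241/168, M2=-15/14, M3=-657/56, M4=0
seg 0: a=2, c=M0/2=0, d=(M1−M0)/(6·3)=241/3024, b=Δ0−h0·(2M0+M1)/6=-155/112
seg 1: a=0, c=M1/2=241/336, d=(M2−M1)/(6·3)=-421/3024, b=Δ1−h1·(2M1+M2)/6=43/56
seg 2: a=5, c=M2/2=-15/28, d=(M3−M2)/(6·1)=-199/112, b=Δ2−h2·(2M2+M3)/6=21/16
seg 3: a=4, c=M3/2=-657/112, d=(M4−M3)/(6·1)=219/112, b=Δ3−h3·(2M3+M4)/6=-285/56
t_q=29/4 → seg 3, τ=1/4; S=4+-285/56·τ+-657/112·τ²+219/112·τ³=2449/1024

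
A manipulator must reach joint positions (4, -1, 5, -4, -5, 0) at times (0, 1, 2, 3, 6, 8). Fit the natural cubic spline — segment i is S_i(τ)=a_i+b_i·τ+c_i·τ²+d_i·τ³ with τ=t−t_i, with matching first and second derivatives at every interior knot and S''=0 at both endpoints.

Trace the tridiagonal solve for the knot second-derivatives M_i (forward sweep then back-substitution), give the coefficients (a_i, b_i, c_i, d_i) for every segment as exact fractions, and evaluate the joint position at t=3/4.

Δ: Δ0=-5, Δ1=6, Δ2=-9, Δ3=-1/3, Δ4=5/2
row 1: diag=4, rhs=66; c'=1/4, d'=33/2
row 2: denom=4−1·1/4=15/4; d'=(-90−1·33/2)/(15/4)=-142/5
row 3: denom=8−1·4/15=116/15; d'=(52−1·-142/5)/(116/15)=603/58
row 4: denom=10−3·45/116=1025/116; d'=(17−3·603/58)/(1025/116)=-1646/1025
back: M4=-1646/1025
back: M3=603/58−45/116·-1646/1025=2259/205
back: M2=-142/5−4/15·2259/205=-32122/1025
back: M1=33/2−1/4·-32122/1025=24943/1025
M: M0=0, M1=24943/1025, M2=-32122/1025, M3=2259/205, M4=-1646/1025, M5=0
seg 0: a=4, c=M0/2=0, d=(M1−M0)/(6·1)=24943/6150, b=Δ0−h0·(2M0+M1)/6=-55693/6150
seg 1: a=-1, c=M1/2=24943/2050, d=(M2−M1)/(6·1)=-11413/1230, b=Δ1−h1·(2M1+M2)/6=9568/3075
seg 2: a=5, c=M2/2=-16061/1025, d=(M3−M2)/(6·1)=43417/6150, b=Δ2−h2·(2M2+M3)/6=-2401/6150
seg 3: a=-4, c=M3/2=2259/410, d=(M4−M3)/(6·3)=-12941/18450, b=Δ3−h3·(2M3+M4)/6=-32441/3075
seg 4: a=-5, c=M4/2=-823/1025, d=(M5−M4)/(6·2)=823/6150, b=Δ4−h4·(2M4+M5)/6=21959/6150
t_q=3/4 → seg 0, τ=3/4; S=4+-55693/6150·τ+0·τ²+24943/6150·τ³=-141801/131200

  seg 0: a=4 b=-55693/6150 c=0 d=24943/6150
  seg 1: a=-1 b=9568/3075 c=24943/2050 d=-11413/1230
  seg 2: a=5 b=-2401/6150 c=-16061/1025 d=43417/6150
  seg 3: a=-4 b=-32441/3075 c=2259/410 d=-12941/18450
  seg 4: a=-5 b=21959/6150 c=-823/1025 d=823/6150
S(3/4) = -141801/131200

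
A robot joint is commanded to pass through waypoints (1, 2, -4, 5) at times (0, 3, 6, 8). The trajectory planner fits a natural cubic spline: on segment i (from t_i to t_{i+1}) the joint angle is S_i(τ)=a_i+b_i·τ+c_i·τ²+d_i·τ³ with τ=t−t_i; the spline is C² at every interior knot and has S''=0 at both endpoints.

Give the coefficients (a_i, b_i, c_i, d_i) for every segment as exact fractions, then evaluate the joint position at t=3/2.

  seg 0: a=1 b=331/222 c=0 d=-257/1998
  seg 1: a=2 b=-220/111 c=-257/222 d=767/1998
  seg 2: a=-4 b=319/222 c=85/37 d=-85/222
S(3/2) = 1659/592

Δ: Δ0=1/3, Δ1=-2, Δ2=9/2
row 1: diag=12, rhs=-14; c'=1/4, d'=-7/6
row 2: denom=10−3·1/4=37/4; d'=(39−3·-7/6)/(37/4)=170/37
back: M2=170/37
back: M1=-7/6−1/4·170/37=-257/111
M: M0=0, M1=-257/111, M2=170/37, M3=0
seg 0: a=1, c=M0/2=0, d=(M1−M0)/(6·3)=-257/1998, b=Δ0−h0·(2M0+M1)/6=331/222
seg 1: a=2, c=M1/2=-257/222, d=(M2−M1)/(6·3)=767/1998, b=Δ1−h1·(2M1+M2)/6=-220/111
seg 2: a=-4, c=M2/2=85/37, d=(M3−M2)/(6·2)=-85/222, b=Δ2−h2·(2M2+M3)/6=319/222
t_q=3/2 → seg 0, τ=3/2; S=1+331/222·τ+0·τ²+-257/1998·τ³=1659/592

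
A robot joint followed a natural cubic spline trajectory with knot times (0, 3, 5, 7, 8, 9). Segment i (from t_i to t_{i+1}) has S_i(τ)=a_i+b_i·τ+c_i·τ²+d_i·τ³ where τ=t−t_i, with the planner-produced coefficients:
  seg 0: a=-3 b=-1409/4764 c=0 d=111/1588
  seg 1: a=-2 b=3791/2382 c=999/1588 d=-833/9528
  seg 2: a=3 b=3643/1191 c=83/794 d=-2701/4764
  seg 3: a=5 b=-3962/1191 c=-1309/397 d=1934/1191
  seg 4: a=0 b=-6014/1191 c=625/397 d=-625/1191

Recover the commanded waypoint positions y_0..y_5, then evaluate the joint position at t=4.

y_0 = S_0(0) = a_0 = -3
y_1 = S_1(0) = a_1 = -2
y_2 = S_2(0) = a_2 = 3
y_3 = S_3(0) = a_3 = 5
y_4 = S_4(0) = a_4 = 0
y_5 = S_4(1) = -4
t_q=4 is in segment 1 (τ=1); S_1(τ)=423/3176

y_0=-3 y_1=-2 y_2=3 y_3=5 y_4=0 y_5=-4
S(4) = 423/3176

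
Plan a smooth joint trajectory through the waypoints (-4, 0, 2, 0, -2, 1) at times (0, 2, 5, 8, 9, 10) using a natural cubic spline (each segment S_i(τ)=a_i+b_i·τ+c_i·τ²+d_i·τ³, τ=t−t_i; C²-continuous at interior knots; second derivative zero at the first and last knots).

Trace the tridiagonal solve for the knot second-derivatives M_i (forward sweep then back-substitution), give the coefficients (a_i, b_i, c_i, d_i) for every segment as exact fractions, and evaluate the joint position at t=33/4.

Δ: Δ0=2, Δ1=2/3, Δ2=-2/3, Δ3=-2, Δ4=3
row 1: diag=10, rhs=-8; c'=3/10, d'=-4/5
row 2: denom=12−3·3/10=111/10; d'=(-8−3·-4/5)/(111/10)=-56/111
row 3: denom=8−3·10/37=266/37; d'=(-8−3·-56/111)/(266/37)=-120/133
row 4: denom=4−1·37/266=1027/266; d'=(30−1·-120/133)/(1027/266)=8220/1027
back: M4=8220/1027
back: M3=-120/133−37/266·8220/1027=-2070/1027
back: M2=-56/111−10/37·-2070/1027=124/3081
back: M1=-4/5−3/10·124/3081=-834/1027
M: M0=0, M1=-834/1027, M2=124/3081, M3=-2070/1027, M4=8220/1027, M5=0
seg 0: a=-4, c=M0/2=0, d=(M1−M0)/(6·2)=-139/2054, b=Δ0−h0·(2M0+M1)/6=2332/1027
seg 1: a=0, c=M1/2=-417/1027, d=(M2−M1)/(6·3)=101/2133, b=Δ1−h1·(2M1+M2)/6=1498/1027
seg 2: a=2, c=M2/2=62/3081, d=(M3−M2)/(6·3)=-3167/27729, b=Δ2−h2·(2M2+M3)/6=309/1027
seg 3: a=0, c=M3/2=-1035/1027, d=(M4−M3)/(6·1)=1715/1027, b=Δ3−h3·(2M3+M4)/6=-2734/1027
seg 4: a=-2, c=M4/2=4110/1027, d=(M5−M4)/(6·1)=-1370/1027, b=Δ4−h4·(2M4+M5)/6=341/1027
t_q=33/4 → seg 3, τ=1/4; S=0+-2734/1027·τ+-1035/1027·τ²+1715/1027·τ³=-46169/65728

  seg 0: a=-4 b=2332/1027 c=0 d=-139/2054
  seg 1: a=0 b=1498/1027 c=-417/1027 d=101/2133
  seg 2: a=2 b=309/1027 c=62/3081 d=-3167/27729
  seg 3: a=0 b=-2734/1027 c=-1035/1027 d=1715/1027
  seg 4: a=-2 b=341/1027 c=4110/1027 d=-1370/1027
S(33/4) = -46169/65728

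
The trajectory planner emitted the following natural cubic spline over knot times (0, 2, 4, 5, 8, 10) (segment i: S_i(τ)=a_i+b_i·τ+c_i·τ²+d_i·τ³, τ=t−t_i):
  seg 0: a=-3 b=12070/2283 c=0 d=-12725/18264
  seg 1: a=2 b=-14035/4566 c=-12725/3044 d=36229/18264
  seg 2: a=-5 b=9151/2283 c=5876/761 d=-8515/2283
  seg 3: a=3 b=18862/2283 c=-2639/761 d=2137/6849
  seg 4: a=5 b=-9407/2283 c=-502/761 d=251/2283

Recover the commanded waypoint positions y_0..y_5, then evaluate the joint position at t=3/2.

y_0=-3 y_1=2 y_2=-5 y_3=3 y_4=5 y_5=-5
S(3/2) = 125603/48704

y_0 = S_0(0) = a_0 = -3
y_1 = S_1(0) = a_1 = 2
y_2 = S_2(0) = a_2 = -5
y_3 = S_3(0) = a_3 = 3
y_4 = S_4(0) = a_4 = 5
y_5 = S_4(2) = -5
t_q=3/2 is in segment 0 (τ=3/2); S_0(τ)=125603/48704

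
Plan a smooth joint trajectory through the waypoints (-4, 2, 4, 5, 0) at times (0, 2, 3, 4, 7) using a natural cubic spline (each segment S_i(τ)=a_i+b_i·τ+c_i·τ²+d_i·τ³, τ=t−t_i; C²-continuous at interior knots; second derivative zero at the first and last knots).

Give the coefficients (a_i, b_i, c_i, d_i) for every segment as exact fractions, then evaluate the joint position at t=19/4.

Δ: Δ0=3, Δ1=2, Δ2=1, Δ3=-5/3
row 1: diag=6, rhs=-6; c'=1/6, d'=-1
row 2: denom=4−1·1/6=23/6; d'=(-6−1·-1)/(23/6)=-30/23
row 3: denom=8−1·6/23=178/23; d'=(-16−1·-30/23)/(178/23)=-169/89
back: M3=-169/89
back: M2=-30/23−6/23·-169/89=-72/89
back: M1=-1−1/6·-72/89=-77/89
M: M0=0, M1=-77/89, M2=-72/89, M3=-169/89, M4=0
seg 0: a=-4, c=M0/2=0, d=(M1−M0)/(6·2)=-77/1068, b=Δ0−h0·(2M0+M1)/6=878/267
seg 1: a=2, c=M1/2=-77/178, d=(M2−M1)/(6·1)=5/534, b=Δ1−h1·(2M1+M2)/6=647/267
seg 2: a=4, c=M2/2=-36/89, d=(M3−M2)/(6·1)=-97/534, b=Δ2−h2·(2M2+M3)/6=847/534
seg 3: a=5, c=M3/2=-169/178, d=(M4−M3)/(6·3)=169/1602, b=Δ3−h3·(2M3+M4)/6=62/267
t_q=19/4 → seg 3, τ=3/4; S=5+62/267·τ+-169/178·τ²+169/1602·τ³=53367/11392

  seg 0: a=-4 b=878/267 c=0 d=-77/1068
  seg 1: a=2 b=647/267 c=-77/178 d=5/534
  seg 2: a=4 b=847/534 c=-36/89 d=-97/534
  seg 3: a=5 b=62/267 c=-169/178 d=169/1602
S(19/4) = 53367/11392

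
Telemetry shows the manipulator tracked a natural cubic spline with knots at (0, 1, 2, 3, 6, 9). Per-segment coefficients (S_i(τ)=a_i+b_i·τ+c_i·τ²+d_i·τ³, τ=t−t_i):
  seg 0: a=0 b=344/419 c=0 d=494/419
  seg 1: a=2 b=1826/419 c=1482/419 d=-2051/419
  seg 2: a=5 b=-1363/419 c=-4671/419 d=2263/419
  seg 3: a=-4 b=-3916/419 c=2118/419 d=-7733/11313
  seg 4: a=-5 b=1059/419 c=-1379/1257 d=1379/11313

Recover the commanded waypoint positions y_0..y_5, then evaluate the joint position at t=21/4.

y_0 = S_0(0) = a_0 = 0
y_1 = S_1(0) = a_1 = 2
y_2 = S_2(0) = a_2 = 5
y_3 = S_3(0) = a_3 = -4
y_4 = S_4(0) = a_4 = -5
y_5 = S_4(3) = -4
t_q=21/4 is in segment 3 (τ=9/4); S_3(τ)=-193727/26816

y_0=0 y_1=2 y_2=5 y_3=-4 y_4=-5 y_5=-4
S(21/4) = -193727/26816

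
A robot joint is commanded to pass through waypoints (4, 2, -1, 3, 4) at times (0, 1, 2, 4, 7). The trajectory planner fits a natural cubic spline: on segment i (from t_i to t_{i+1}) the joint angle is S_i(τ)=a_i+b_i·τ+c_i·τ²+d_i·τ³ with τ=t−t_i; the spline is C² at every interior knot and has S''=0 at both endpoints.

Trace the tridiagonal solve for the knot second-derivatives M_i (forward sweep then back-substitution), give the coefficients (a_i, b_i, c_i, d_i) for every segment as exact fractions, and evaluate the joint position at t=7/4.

  seg 0: a=4 b=-478/321 c=0 d=-164/321
  seg 1: a=2 b=-970/321 c=-164/107 d=499/321
  seg 2: a=-1 b=-457/321 c=335/107 d=-911/1284
  seg 3: a=3 b=830/321 c=-241/214 d=241/1926
S(7/4) = -3237/6848

Δ: Δ0=-2, Δ1=-3, Δ2=2, Δ3=1/3
row 1: diag=4, rhs=-6; c'=1/4, d'=-3/2
row 2: denom=6−1·1/4=23/4; d'=(30−1·-3/2)/(23/4)=126/23
row 3: denom=10−2·8/23=214/23; d'=(-10−2·126/23)/(214/23)=-241/107
back: M3=-241/107
back: M2=126/23−8/23·-241/107=670/107
back: M1=-3/2−1/4·670/107=-328/107
M: M0=0, M1=-328/107, M2=670/107, M3=-241/107, M4=0
seg 0: a=4, c=M0/2=0, d=(M1−M0)/(6·1)=-164/321, b=Δ0−h0·(2M0+M1)/6=-478/321
seg 1: a=2, c=M1/2=-164/107, d=(M2−M1)/(6·1)=499/321, b=Δ1−h1·(2M1+M2)/6=-970/321
seg 2: a=-1, c=M2/2=335/107, d=(M3−M2)/(6·2)=-911/1284, b=Δ2−h2·(2M2+M3)/6=-457/321
seg 3: a=3, c=M3/2=-241/214, d=(M4−M3)/(6·3)=241/1926, b=Δ3−h3·(2M3+M4)/6=830/321
t_q=7/4 → seg 1, τ=3/4; S=2+-970/321·τ+-164/107·τ²+499/321·τ³=-3237/6848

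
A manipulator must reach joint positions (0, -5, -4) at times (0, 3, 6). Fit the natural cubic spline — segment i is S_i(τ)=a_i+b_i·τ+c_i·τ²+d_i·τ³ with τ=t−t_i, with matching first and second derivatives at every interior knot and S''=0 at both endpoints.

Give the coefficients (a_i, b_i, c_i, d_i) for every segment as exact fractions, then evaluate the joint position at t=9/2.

Δ: Δ0=-5/3, Δ1=1/3
row 1: diag=12, rhs=12; c'=1/4, d'=1
back: M1=1
M: M0=0, M1=1, M2=0
seg 0: a=0, c=M0/2=0, d=(M1−M0)/(6·3)=1/18, b=Δ0−h0·(2M0+M1)/6=-13/6
seg 1: a=-5, c=M1/2=1/2, d=(M2−M1)/(6·3)=-1/18, b=Δ1−h1·(2M1+M2)/6=-2/3
t_q=9/2 → seg 1, τ=3/2; S=-5+-2/3·τ+1/2·τ²+-1/18·τ³=-81/16

  seg 0: a=0 b=-13/6 c=0 d=1/18
  seg 1: a=-5 b=-2/3 c=1/2 d=-1/18
S(9/2) = -81/16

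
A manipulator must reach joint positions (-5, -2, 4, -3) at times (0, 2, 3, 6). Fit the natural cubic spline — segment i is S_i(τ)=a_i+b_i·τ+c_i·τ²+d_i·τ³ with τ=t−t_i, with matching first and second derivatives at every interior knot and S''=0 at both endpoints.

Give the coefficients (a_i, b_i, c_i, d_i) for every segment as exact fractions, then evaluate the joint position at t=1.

Δ: Δ0=3/2, Δ1=6, Δ2=-7/3
row 1: diag=6, rhs=27; c'=1/6, d'=9/2
row 2: denom=8−1·1/6=47/6; d'=(-50−1·9/2)/(47/6)=-327/47
back: M2=-327/47
back: M1=9/2−1/6·-327/47=266/47
M: M0=0, M1=266/47, M2=-327/47, M3=0
seg 0: a=-5, c=M0/2=0, d=(M1−M0)/(6·2)=133/282, b=Δ0−h0·(2M0+M1)/6=-109/282
seg 1: a=-2, c=M1/2=133/47, d=(M2−M1)/(6·1)=-593/282, b=Δ1−h1·(2M1+M2)/6=1487/282
seg 2: a=4, c=M2/2=-327/94, d=(M3−M2)/(6·3)=109/282, b=Δ2−h2·(2M2+M3)/6=652/141
t_q=1 → seg 0, τ=1; S=-5+-109/282·τ+0·τ²+133/282·τ³=-231/47

  seg 0: a=-5 b=-109/282 c=0 d=133/282
  seg 1: a=-2 b=1487/282 c=133/47 d=-593/282
  seg 2: a=4 b=652/141 c=-327/94 d=109/282
S(1) = -231/47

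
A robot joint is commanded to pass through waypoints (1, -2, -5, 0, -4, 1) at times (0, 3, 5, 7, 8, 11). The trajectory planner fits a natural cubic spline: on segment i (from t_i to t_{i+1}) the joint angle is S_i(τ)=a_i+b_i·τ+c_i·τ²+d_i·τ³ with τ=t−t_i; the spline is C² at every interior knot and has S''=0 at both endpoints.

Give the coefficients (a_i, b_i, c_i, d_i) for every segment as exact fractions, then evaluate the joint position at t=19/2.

  seg 0: a=1 b=-229/813 c=0 d=-584/7317
  seg 1: a=-2 b=-1981/813 c=-584/813 d=3859/6504
  seg 2: a=-5 b=981/542 c=9241/3252 d=-8119/6504
  seg 3: a=0 b=-1466/813 c=-3779/813 d=1993/813
  seg 4: a=-4 b=-1015/271 c=2200/813 d=-2200/7317
S(19/2) = -2463/542

Δ: Δ0=-1, Δ1=-3/2, Δ2=5/2, Δ3=-4, Δ4=5/3
row 1: diag=10, rhs=-3; c'=1/5, d'=-3/10
row 2: denom=8−2·1/5=38/5; d'=(24−2·-3/10)/(38/5)=123/38
row 3: denom=6−2·5/19=104/19; d'=(-39−2·123/38)/(104/19)=-108/13
row 4: denom=8−1·19/104=813/104; d'=(34−1·-108/13)/(813/104)=4400/813
back: M4=4400/813
back: M3=-108/13−19/104·4400/813=-7558/813
back: M2=123/38−5/19·-7558/813=9241/1626
back: M1=-3/10−1/5·9241/1626=-1168/813
M: M0=0, M1=-1168/813, M2=9241/1626, M3=-7558/813, M4=4400/813, M5=0
seg 0: a=1, c=M0/2=0, d=(M1−M0)/(6·3)=-584/7317, b=Δ0−h0·(2M0+M1)/6=-229/813
seg 1: a=-2, c=M1/2=-584/813, d=(M2−M1)/(6·2)=3859/6504, b=Δ1−h1·(2M1+M2)/6=-1981/813
seg 2: a=-5, c=M2/2=9241/3252, d=(M3−M2)/(6·2)=-8119/6504, b=Δ2−h2·(2M2+M3)/6=981/542
seg 3: a=0, c=M3/2=-3779/813, d=(M4−M3)/(6·1)=1993/813, b=Δ3−h3·(2M3+M4)/6=-1466/813
seg 4: a=-4, c=M4/2=2200/813, d=(M5−M4)/(6·3)=-2200/7317, b=Δ4−h4·(2M4+M5)/6=-1015/271
t_q=19/2 → seg 4, τ=3/2; S=-4+-1015/271·τ+2200/813·τ²+-2200/7317·τ³=-2463/542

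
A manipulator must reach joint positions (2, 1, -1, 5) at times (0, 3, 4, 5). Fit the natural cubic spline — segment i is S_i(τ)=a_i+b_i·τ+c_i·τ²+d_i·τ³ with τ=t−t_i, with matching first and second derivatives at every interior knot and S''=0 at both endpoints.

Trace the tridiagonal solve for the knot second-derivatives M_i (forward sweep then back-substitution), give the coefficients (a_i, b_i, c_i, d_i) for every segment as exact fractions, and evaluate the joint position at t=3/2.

Δ: Δ0=-1/3, Δ1=-2, Δ2=6
row 1: diag=8, rhs=-10; c'=1/8, d'=-5/4
row 2: denom=4−1·1/8=31/8; d'=(48−1·-5/4)/(31/8)=394/31
back: M2=394/31
back: M1=-5/4−1/8·394/31=-88/31
M: M0=0, M1=-88/31, M2=394/31, M3=0
seg 0: a=2, c=M0/2=0, d=(M1−M0)/(6·3)=-44/279, b=Δ0−h0·(2M0+M1)/6=101/93
seg 1: a=1, c=M1/2=-44/31, d=(M2−M1)/(6·1)=241/93, b=Δ1−h1·(2M1+M2)/6=-295/93
seg 2: a=-1, c=M2/2=197/31, d=(M3−M2)/(6·1)=-197/93, b=Δ2−h2·(2M2+M3)/6=164/93
t_q=3/2 → seg 0, τ=3/2; S=2+101/93·τ+0·τ²+-44/279·τ³=96/31

  seg 0: a=2 b=101/93 c=0 d=-44/279
  seg 1: a=1 b=-295/93 c=-44/31 d=241/93
  seg 2: a=-1 b=164/93 c=197/31 d=-197/93
S(3/2) = 96/31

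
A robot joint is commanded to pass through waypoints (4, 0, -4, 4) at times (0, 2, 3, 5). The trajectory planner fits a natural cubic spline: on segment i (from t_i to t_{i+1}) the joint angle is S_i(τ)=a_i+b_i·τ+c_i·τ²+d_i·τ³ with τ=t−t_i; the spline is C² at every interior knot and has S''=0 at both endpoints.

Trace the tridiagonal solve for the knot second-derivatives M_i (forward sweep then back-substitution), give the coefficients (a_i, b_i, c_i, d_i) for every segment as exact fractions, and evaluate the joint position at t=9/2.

  seg 0: a=4 b=-6/7 c=0 d=-2/7
  seg 1: a=0 b=-30/7 c=-12/7 d=2
  seg 2: a=-4 b=-12/7 c=30/7 d=-5/7
S(9/2) = 37/56

Δ: Δ0=-2, Δ1=-4, Δ2=4
row 1: diag=6, rhs=-12; c'=1/6, d'=-2
row 2: denom=6−1·1/6=35/6; d'=(48−1·-2)/(35/6)=60/7
back: M2=60/7
back: M1=-2−1/6·60/7=-24/7
M: M0=0, M1=-24/7, M2=60/7, M3=0
seg 0: a=4, c=M0/2=0, d=(M1−M0)/(6·2)=-2/7, b=Δ0−h0·(2M0+M1)/6=-6/7
seg 1: a=0, c=M1/2=-12/7, d=(M2−M1)/(6·1)=2, b=Δ1−h1·(2M1+M2)/6=-30/7
seg 2: a=-4, c=M2/2=30/7, d=(M3−M2)/(6·2)=-5/7, b=Δ2−h2·(2M2+M3)/6=-12/7
t_q=9/2 → seg 2, τ=3/2; S=-4+-12/7·τ+30/7·τ²+-5/7·τ³=37/56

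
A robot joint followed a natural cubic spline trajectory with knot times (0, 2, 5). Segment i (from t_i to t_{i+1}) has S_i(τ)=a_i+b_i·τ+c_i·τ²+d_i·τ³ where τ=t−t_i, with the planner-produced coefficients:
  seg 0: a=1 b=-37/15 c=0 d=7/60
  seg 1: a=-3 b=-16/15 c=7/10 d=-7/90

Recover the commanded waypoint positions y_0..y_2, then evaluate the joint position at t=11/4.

y_0 = S_0(0) = a_0 = 1
y_1 = S_1(0) = a_1 = -3
y_2 = S_1(3) = -2
t_q=11/4 is in segment 1 (τ=3/4); S_1(τ)=-2201/640

y_0=1 y_1=-3 y_2=-2
S(11/4) = -2201/640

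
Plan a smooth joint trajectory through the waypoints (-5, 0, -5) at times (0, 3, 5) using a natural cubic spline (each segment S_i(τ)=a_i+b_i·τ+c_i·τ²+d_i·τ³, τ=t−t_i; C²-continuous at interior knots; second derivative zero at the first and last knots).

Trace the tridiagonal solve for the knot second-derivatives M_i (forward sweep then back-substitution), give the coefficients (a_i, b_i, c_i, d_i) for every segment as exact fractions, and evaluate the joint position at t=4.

Δ: Δ0=5/3, Δ1=-5/2
row 1: diag=10, rhs=-25; c'=1/5, d'=-5/2
back: M1=-5/2
M: M0=0, M1=-5/2, M2=0
seg 0: a=-5, c=M0/2=0, d=(M1−M0)/(6·3)=-5/36, b=Δ0−h0·(2M0+M1)/6=35/12
seg 1: a=0, c=M1/2=-5/4, d=(M2−M1)/(6·2)=5/24, b=Δ1−h1·(2M1+M2)/6=-5/6
t_q=4 → seg 1, τ=1; S=0+-5/6·τ+-5/4·τ²+5/24·τ³=-15/8

  seg 0: a=-5 b=35/12 c=0 d=-5/36
  seg 1: a=0 b=-5/6 c=-5/4 d=5/24
S(4) = -15/8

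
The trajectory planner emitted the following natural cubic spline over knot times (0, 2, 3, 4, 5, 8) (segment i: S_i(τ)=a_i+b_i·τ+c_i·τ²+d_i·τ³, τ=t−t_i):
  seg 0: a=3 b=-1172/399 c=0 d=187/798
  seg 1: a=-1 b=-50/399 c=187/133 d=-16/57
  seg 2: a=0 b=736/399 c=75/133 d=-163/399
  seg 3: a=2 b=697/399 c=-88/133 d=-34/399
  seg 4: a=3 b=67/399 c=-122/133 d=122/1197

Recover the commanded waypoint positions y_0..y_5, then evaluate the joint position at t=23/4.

y_0 = S_0(0) = a_0 = 3
y_1 = S_1(0) = a_1 = -1
y_2 = S_2(0) = a_2 = 0
y_3 = S_3(0) = a_3 = 2
y_4 = S_4(0) = a_4 = 3
y_5 = S_4(3) = -2
t_q=23/4 is in segment 4 (τ=3/4); S_4(τ)=1613/608

y_0=3 y_1=-1 y_2=0 y_3=2 y_4=3 y_5=-2
S(23/4) = 1613/608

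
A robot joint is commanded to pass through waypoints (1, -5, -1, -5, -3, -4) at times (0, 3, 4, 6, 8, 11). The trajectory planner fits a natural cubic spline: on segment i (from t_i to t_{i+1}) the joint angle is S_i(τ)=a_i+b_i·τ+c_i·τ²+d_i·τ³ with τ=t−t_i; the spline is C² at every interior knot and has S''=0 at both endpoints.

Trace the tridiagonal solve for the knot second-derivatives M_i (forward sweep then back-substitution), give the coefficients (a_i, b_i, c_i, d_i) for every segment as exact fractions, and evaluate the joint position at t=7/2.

Δ: Δ0=-2, Δ1=4, Δ2=-2, Δ3=1, Δ4=-1/3
row 1: diag=8, rhs=36; c'=1/8, d'=9/2
row 2: denom=6−1·1/8=47/8; d'=(-36−1·9/2)/(47/8)=-324/47
row 3: denom=8−2·16/47=344/47; d'=(18−2·-324/47)/(344/47)=747/172
row 4: denom=10−2·47/172=813/86; d'=(-8−2·747/172)/(813/86)=-1435/813
back: M4=-1435/813
back: M3=747/172−47/172·-1435/813=3923/813
back: M2=-324/47−16/47·3923/813=-6940/813
back: M1=9/2−1/8·-6940/813=4526/813
M: M0=0, M1=4526/813, M2=-6940/813, M3=3923/813, M4=-1435/813, M5=0
seg 0: a=1, c=M0/2=0, d=(M1−M0)/(6·3)=2263/7317, b=Δ0−h0·(2M0+M1)/6=-3889/813
seg 1: a=-5, c=M1/2=2263/813, d=(M2−M1)/(6·1)=-637/271, b=Δ1−h1·(2M1+M2)/6=2900/813
seg 2: a=-1, c=M2/2=-3470/813, d=(M3−M2)/(6·2)=1207/1084, b=Δ2−h2·(2M2+M3)/6=1693/813
seg 3: a=-5, c=M3/2=3923/1626, d=(M4−M3)/(6·2)=-893/1626, b=Δ3−h3·(2M3+M4)/6=-1324/813
seg 4: a=-3, c=M4/2=-1435/1626, d=(M5−M4)/(6·3)=1435/14634, b=Δ4−h4·(2M4+M5)/6=388/271
t_q=7/2 → seg 1, τ=1/2; S=-5+2900/813·τ+2263/813·τ²+-637/271·τ³=-18305/6504

  seg 0: a=1 b=-3889/813 c=0 d=2263/7317
  seg 1: a=-5 b=2900/813 c=2263/813 d=-637/271
  seg 2: a=-1 b=1693/813 c=-3470/813 d=1207/1084
  seg 3: a=-5 b=-1324/813 c=3923/1626 d=-893/1626
  seg 4: a=-3 b=388/271 c=-1435/1626 d=1435/14634
S(7/2) = -18305/6504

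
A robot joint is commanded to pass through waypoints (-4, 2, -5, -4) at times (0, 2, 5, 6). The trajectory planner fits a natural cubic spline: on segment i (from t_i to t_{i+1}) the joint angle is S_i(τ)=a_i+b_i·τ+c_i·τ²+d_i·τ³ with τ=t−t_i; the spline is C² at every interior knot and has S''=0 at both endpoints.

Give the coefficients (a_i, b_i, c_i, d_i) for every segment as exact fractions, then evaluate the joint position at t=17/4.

Δ: Δ0=3, Δ1=-7/3, Δ2=1
row 1: diag=10, rhs=-32; c'=3/10, d'=-16/5
row 2: denom=8−3·3/10=71/10; d'=(20−3·-16/5)/(71/10)=296/71
back: M2=296/71
back: M1=-16/5−3/10·296/71=-316/71
M: M0=0, M1=-316/71, M2=296/71, M3=0
seg 0: a=-4, c=M0/2=0, d=(M1−M0)/(6·2)=-79/213, b=Δ0−h0·(2M0+M1)/6=955/213
seg 1: a=2, c=M1/2=-158/71, d=(M2−M1)/(6·3)=34/71, b=Δ1−h1·(2M1+M2)/6=7/213
seg 2: a=-5, c=M2/2=148/71, d=(M3−M2)/(6·1)=-148/213, b=Δ2−h2·(2M2+M3)/6=-83/213
t_q=17/4 → seg 1, τ=9/4; S=2+7/213·τ+-158/71·τ²+34/71·τ³=-8491/2272

  seg 0: a=-4 b=955/213 c=0 d=-79/213
  seg 1: a=2 b=7/213 c=-158/71 d=34/71
  seg 2: a=-5 b=-83/213 c=148/71 d=-148/213
S(17/4) = -8491/2272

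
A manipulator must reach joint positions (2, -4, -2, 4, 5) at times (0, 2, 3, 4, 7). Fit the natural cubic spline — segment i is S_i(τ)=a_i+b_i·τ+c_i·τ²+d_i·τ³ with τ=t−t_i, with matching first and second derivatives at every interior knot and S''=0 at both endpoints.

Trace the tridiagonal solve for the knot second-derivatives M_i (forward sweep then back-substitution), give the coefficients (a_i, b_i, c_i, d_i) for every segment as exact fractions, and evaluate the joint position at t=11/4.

Δ: Δ0=-3, Δ1=2, Δ2=6, Δ3=1/3
row 1: diag=6, rhs=30; c'=1/6, d'=5
row 2: denom=4−1·1/6=23/6; d'=(24−1·5)/(23/6)=114/23
row 3: denom=8−1·6/23=178/23; d'=(-34−1·114/23)/(178/23)=-448/89
back: M3=-448/89
back: M2=114/23−6/23·-448/89=558/89
back: M1=5−1/6·558/89=352/89
M: M0=0, M1=352/89, M2=558/89, M3=-448/89, M4=0
seg 0: a=2, c=M0/2=0, d=(M1−M0)/(6·2)=88/267, b=Δ0−h0·(2M0+M1)/6=-1153/267
seg 1: a=-4, c=M1/2=176/89, d=(M2−M1)/(6·1)=103/267, b=Δ1−h1·(2M1+M2)/6=-97/267
seg 2: a=-2, c=M2/2=279/89, d=(M3−M2)/(6·1)=-503/267, b=Δ2−h2·(2M2+M3)/6=1268/267
seg 3: a=4, c=M3/2=-224/89, d=(M4−M3)/(6·3)=224/801, b=Δ3−h3·(2M3+M4)/6=1433/267
t_q=11/4 → seg 1, τ=3/4; S=-4+-97/267·τ+176/89·τ²+103/267·τ³=-17073/5696

  seg 0: a=2 b=-1153/267 c=0 d=88/267
  seg 1: a=-4 b=-97/267 c=176/89 d=103/267
  seg 2: a=-2 b=1268/267 c=279/89 d=-503/267
  seg 3: a=4 b=1433/267 c=-224/89 d=224/801
S(11/4) = -17073/5696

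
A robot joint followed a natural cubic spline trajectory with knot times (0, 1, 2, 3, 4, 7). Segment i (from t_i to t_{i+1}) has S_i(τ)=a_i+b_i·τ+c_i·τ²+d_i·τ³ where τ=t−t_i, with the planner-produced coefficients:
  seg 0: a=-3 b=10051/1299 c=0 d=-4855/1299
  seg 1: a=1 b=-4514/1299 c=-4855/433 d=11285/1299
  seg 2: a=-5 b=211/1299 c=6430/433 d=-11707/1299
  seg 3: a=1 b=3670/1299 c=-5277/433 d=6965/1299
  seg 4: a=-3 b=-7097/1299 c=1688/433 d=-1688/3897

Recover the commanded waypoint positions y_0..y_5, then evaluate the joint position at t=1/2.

y_0=-3 y_1=1 y_2=-5 y_3=1 y_4=-3 y_5=4
S(1/2) = 1391/3464

y_0 = S_0(0) = a_0 = -3
y_1 = S_1(0) = a_1 = 1
y_2 = S_2(0) = a_2 = -5
y_3 = S_3(0) = a_3 = 1
y_4 = S_4(0) = a_4 = -3
y_5 = S_4(3) = 4
t_q=1/2 is in segment 0 (τ=1/2); S_0(τ)=1391/3464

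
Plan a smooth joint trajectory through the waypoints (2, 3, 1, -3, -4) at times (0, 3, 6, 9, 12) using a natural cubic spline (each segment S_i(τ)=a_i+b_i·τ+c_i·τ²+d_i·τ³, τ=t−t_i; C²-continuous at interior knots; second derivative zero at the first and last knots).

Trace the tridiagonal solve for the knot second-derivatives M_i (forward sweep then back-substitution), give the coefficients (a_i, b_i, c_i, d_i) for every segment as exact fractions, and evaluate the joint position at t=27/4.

Δ: Δ0=1/3, Δ1=-2/3, Δ2=-4/3, Δ3=-1/3
row 1: diag=12, rhs=-6; c'=1/4, d'=-1/2
row 2: denom=12−3·1/4=45/4; d'=(-4−3·-1/2)/(45/4)=-2/9
row 3: denom=12−3·4/15=56/5; d'=(6−3·-2/9)/(56/5)=25/42
back: M3=25/42
back: M2=-2/9−4/15·25/42=-8/21
back: M1=-1/2−1/4·-8/21=-17/42
M: M0=0, M1=-17/42, M2=-8/21, M3=25/42, M4=0
seg 0: a=2, c=M0/2=0, d=(M1−M0)/(6·3)=-17/756, b=Δ0−h0·(2M0+M1)/6=15/28
seg 1: a=3, c=M1/2=-17/84, d=(M2−M1)/(6·3)=1/756, b=Δ1−h1·(2M1+M2)/6=-1/14
seg 2: a=1, c=M2/2=-4/21, d=(M3−M2)/(6·3)=41/756, b=Δ2−h2·(2M2+M3)/6=-5/4
seg 3: a=-3, c=M3/2=25/84, d=(M4−M3)/(6·3)=-25/756, b=Δ3−h3·(2M3+M4)/6=-13/14
t_q=27/4 → seg 2, τ=3/4; S=1+-5/4·τ+-4/21·τ²+41/756·τ³=-39/1792

  seg 0: a=2 b=15/28 c=0 d=-17/756
  seg 1: a=3 b=-1/14 c=-17/84 d=1/756
  seg 2: a=1 b=-5/4 c=-4/21 d=41/756
  seg 3: a=-3 b=-13/14 c=25/84 d=-25/756
S(27/4) = -39/1792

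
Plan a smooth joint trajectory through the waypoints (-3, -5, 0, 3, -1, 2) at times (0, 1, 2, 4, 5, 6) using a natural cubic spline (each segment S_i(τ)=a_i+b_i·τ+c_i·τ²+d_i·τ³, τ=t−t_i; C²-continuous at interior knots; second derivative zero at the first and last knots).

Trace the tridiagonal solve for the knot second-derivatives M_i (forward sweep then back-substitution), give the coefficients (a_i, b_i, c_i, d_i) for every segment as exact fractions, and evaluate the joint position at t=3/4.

Δ: Δ0=-2, Δ1=5, Δ2=3/2, Δ3=-4, Δ4=3
row 1: diag=4, rhs=42; c'=1/4, d'=21/2
row 2: denom=6−1·1/4=23/4; d'=(-21−1·21/2)/(23/4)=-126/23
row 3: denom=6−2·8/23=122/23; d'=(-33−2·-126/23)/(122/23)=-507/122
row 4: denom=4−1·23/122=465/122; d'=(42−1·-507/122)/(465/122)=1877/155
back: M4=1877/155
back: M3=-507/122−23/122·1877/155=-998/155
back: M2=-126/23−8/23·-998/155=-502/155
back: M1=21/2−1/4·-502/155=1753/155
M: M0=0, M1=1753/155, M2=-502/155, M3=-998/155, M4=1877/155, M5=0
seg 0: a=-3, c=M0/2=0, d=(M1−M0)/(6·1)=1753/930, b=Δ0−h0·(2M0+M1)/6=-3613/930
seg 1: a=-5, c=M1/2=1753/310, d=(M2−M1)/(6·1)=-451/186, b=Δ1−h1·(2M1+M2)/6=823/465
seg 2: a=0, c=M2/2=-251/155, d=(M3−M2)/(6·2)=-4/15, b=Δ2−h2·(2M2+M3)/6=5399/930
seg 3: a=3, c=M3/2=-499/155, d=(M4−M3)/(6·1)=575/186, b=Δ3−h3·(2M3+M4)/6=-3601/930
seg 4: a=-1, c=M4/2=1877/310, d=(M5−M4)/(6·1)=-1877/930, b=Δ4−h4·(2M4+M5)/6=-482/465
t_q=3/4 → seg 0, τ=3/4; S=-3+-3613/930·τ+0·τ²+1753/930·τ³=-101551/19840

  seg 0: a=-3 b=-3613/930 c=0 d=1753/930
  seg 1: a=-5 b=823/465 c=1753/310 d=-451/186
  seg 2: a=0 b=5399/930 c=-251/155 d=-4/15
  seg 3: a=3 b=-3601/930 c=-499/155 d=575/186
  seg 4: a=-1 b=-482/465 c=1877/310 d=-1877/930
S(3/4) = -101551/19840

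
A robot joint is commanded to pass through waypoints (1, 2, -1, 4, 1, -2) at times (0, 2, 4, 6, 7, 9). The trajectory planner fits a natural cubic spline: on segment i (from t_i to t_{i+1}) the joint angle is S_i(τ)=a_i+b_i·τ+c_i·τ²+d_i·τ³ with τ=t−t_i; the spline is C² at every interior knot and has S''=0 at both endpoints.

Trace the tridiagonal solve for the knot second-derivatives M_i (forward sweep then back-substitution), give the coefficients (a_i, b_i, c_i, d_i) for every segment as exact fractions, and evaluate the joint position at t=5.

Δ: Δ0=1/2, Δ1=-3/2, Δ2=5/2, Δ3=-3, Δ4=-3/2
row 1: diag=8, rhs=-12; c'=1/4, d'=-3/2
row 2: denom=8−2·1/4=15/2; d'=(24−2·-3/2)/(15/2)=18/5
row 3: denom=6−2·4/15=82/15; d'=(-33−2·18/5)/(82/15)=-603/82
row 4: denom=6−1·15/82=477/82; d'=(9−1·-603/82)/(477/82)=149/53
back: M4=149/53
back: M3=-603/82−15/82·149/53=-417/53
back: M2=18/5−4/15·-417/53=302/53
back: M1=-3/2−1/4·302/53=-155/53
M: M0=0, M1=-155/53, M2=302/53, M3=-417/53, M4=149/53, M5=0
seg 0: a=1, c=M0/2=0, d=(M1−M0)/(6·2)=-155/636, b=Δ0−h0·(2M0+M1)/6=469/318
seg 1: a=2, c=M1/2=-155/106, d=(M2−M1)/(6·2)=457/636, b=Δ1−h1·(2M1+M2)/6=-461/318
seg 2: a=-1, c=M2/2=151/53, d=(M3−M2)/(6·2)=-719/636, b=Δ2−h2·(2M2+M3)/6=421/318
seg 3: a=4, c=M3/2=-417/106, d=(M4−M3)/(6·1)=283/159, b=Δ3−h3·(2M3+M4)/6=-269/318
seg 4: a=1, c=M4/2=149/106, d=(M5−M4)/(6·2)=-149/636, b=Δ4−h4·(2M4+M5)/6=-1073/318
t_q=5 → seg 2, τ=1; S=-1+421/318·τ+151/53·τ²+-719/636·τ³=433/212

  seg 0: a=1 b=469/318 c=0 d=-155/636
  seg 1: a=2 b=-461/318 c=-155/106 d=457/636
  seg 2: a=-1 b=421/318 c=151/53 d=-719/636
  seg 3: a=4 b=-269/318 c=-417/106 d=283/159
  seg 4: a=1 b=-1073/318 c=149/106 d=-149/636
S(5) = 433/212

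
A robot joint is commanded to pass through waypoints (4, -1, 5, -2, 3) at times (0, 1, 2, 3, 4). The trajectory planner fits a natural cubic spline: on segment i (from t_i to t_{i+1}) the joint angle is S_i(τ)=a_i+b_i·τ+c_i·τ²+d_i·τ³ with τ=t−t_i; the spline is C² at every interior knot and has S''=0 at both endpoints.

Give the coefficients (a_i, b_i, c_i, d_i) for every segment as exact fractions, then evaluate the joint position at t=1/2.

  seg 0: a=4 b=-509/56 c=0 d=229/56
  seg 1: a=-1 b=89/28 c=687/56 d=-529/56
  seg 2: a=5 b=-5/8 c=-225/14 d=543/56
  seg 3: a=-2 b=-103/28 c=729/56 d=-243/56
S(1/2) = -15/448

Δ: Δ0=-5, Δ1=6, Δ2=-7, Δ3=5
row 1: diag=4, rhs=66; c'=1/4, d'=33/2
row 2: denom=4−1·1/4=15/4; d'=(-78−1·33/2)/(15/4)=-126/5
row 3: denom=4−1·4/15=56/15; d'=(72−1·-126/5)/(56/15)=729/28
back: M3=729/28
back: M2=-126/5−4/15·729/28=-225/7
back: M1=33/2−1/4·-225/7=687/28
M: M0=0, M1=687/28, M2=-225/7, M3=729/28, M4=0
seg 0: a=4, c=M0/2=0, d=(M1−M0)/(6·1)=229/56, b=Δ0−h0·(2M0+M1)/6=-509/56
seg 1: a=-1, c=M1/2=687/56, d=(M2−M1)/(6·1)=-529/56, b=Δ1−h1·(2M1+M2)/6=89/28
seg 2: a=5, c=M2/2=-225/14, d=(M3−M2)/(6·1)=543/56, b=Δ2−h2·(2M2+M3)/6=-5/8
seg 3: a=-2, c=M3/2=729/56, d=(M4−M3)/(6·1)=-243/56, b=Δ3−h3·(2M3+M4)/6=-103/28
t_q=1/2 → seg 0, τ=1/2; S=4+-509/56·τ+0·τ²+229/56·τ³=-15/448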